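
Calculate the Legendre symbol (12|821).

-1

Pull out 2^2: since 821 ≡ 5 (mod 8), (2/821) = -1, so (2/821)^2 = +1.
Reciprocity: 3 ≡ 3 and 821 ≡ 1 (mod 4), so (3/821) = +(821/3).
Reduce top mod 3: now compute (2/3).
Pull out 2: since 3 ≡ 3 (mod 8), (2/3) = -1.
Reached (1/3) = 1. Collecting the sign flips along the way, the symbol is -1.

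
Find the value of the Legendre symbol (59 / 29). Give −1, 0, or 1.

First reduce: 59 ≡ 1 (mod 29).
Reached (1/29) = 1. Collecting the sign flips along the way, the symbol is +1.

1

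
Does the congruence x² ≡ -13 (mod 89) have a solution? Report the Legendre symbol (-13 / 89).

-1

Euler's criterion: (-13/89) ≡ 76^44 (mod 89).
76^2 ≡ 80 (mod 89)
76^4 ≡ 81 (mod 89)
76^8 ≡ 64 (mod 89)
76^16 ≡ 2 (mod 89)
76^32 ≡ 4 (mod 89)
76^44 = 76^(32+8+4) ≡ 88 (mod 89).
Result is 88 ≡ −1, so (-13/89) = −1.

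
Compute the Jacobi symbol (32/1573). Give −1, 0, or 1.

Pull out 2^5: since 1573 ≡ 5 (mod 8), (2/1573) = -1, so (2/1573)^5 = -1.
Reached (1/1573) = 1. Collecting the sign flips along the way, the symbol is -1.

-1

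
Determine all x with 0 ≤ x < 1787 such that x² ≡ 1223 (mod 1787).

712, 1075

Since 1787 ≡ 3 (mod 4), a square root of 1223 is 1223^((1787+1)/4) = 1223^447 mod 1787.
Repeated squaring: 1223^2≡10, 1223^4≡100, 1223^8≡1065, 1223^16≡1267, 1223^32≡563, 1223^64≡670, 1223^128≡363, 1223^256≡1318 (mod 1787).
1223^447 = 1223^(256+128+32+16+8+4+2+1) ≡ 712 (mod 1787).
Check: 712² = 506944 ≡ 1223 (mod 1787). The two roots are 712 and 1075.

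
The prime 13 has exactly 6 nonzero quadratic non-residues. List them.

2, 5, 6, 7, 8, 11

Square k = 1,…,6 (k and 13−k give the same square):
1²=1, 2²=4, 3²=9, 4²≡3, 5²≡12, 6²≡10 (mod 13).
The residues are {1, 3, 4, 9, 10, 12}; the non-residues are the remaining 6 nonzero classes.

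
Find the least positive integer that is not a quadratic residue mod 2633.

3

(2/2633) = +1, so 2 is a residue.
(3/2633) = −1, so 3 is the smallest positive non-residue mod 2633.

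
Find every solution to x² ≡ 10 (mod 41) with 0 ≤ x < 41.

16, 25

41 ≡ 1 (mod 4), so we find a root by search.
Trying successive values, 16² = 256 ≡ 10 (mod 41). The other root is 41 − 16 = 25.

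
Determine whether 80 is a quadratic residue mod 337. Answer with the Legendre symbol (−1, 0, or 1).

Pull out 2^4: since 337 ≡ 1 (mod 8), (2/337) = +1, so (2/337)^4 = +1.
Reciprocity: 5 ≡ 1 and 337 ≡ 1 (mod 4), so (5/337) = +(337/5).
Reduce top mod 5: now compute (2/5).
Pull out 2: since 5 ≡ 5 (mod 8), (2/5) = -1.
Reached (1/5) = 1. Collecting the sign flips along the way, the symbol is -1.

-1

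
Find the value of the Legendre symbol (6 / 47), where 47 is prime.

1

Euler's criterion: (6/47) ≡ 6^23 (mod 47).
6^2 ≡ 36 (mod 47)
6^4 ≡ 27 (mod 47)
6^8 ≡ 24 (mod 47)
6^16 ≡ 12 (mod 47)
6^23 = 6^(16+4+2+1) ≡ 1 (mod 47).
Result is 1, so (6/47) = 1.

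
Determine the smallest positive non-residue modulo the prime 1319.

13

(2/1319) = +1, so 2 is a residue.
(3/1319) = +1, so 3 is a residue.
(4/1319) = +1, so 4 is a residue.
(5/1319) = +1, so 5 is a residue.
(6/1319) = +1, so 6 is a residue.
(7/1319) = +1, so 7 is a residue.
(8/1319) = +1, so 8 is a residue.
(9/1319) = +1, so 9 is a residue.
(10/1319) = +1, so 10 is a residue.
(11/1319) = +1, so 11 is a residue.
(12/1319) = +1, so 12 is a residue.
(13/1319) = −1, so 13 is the smallest positive non-residue mod 1319.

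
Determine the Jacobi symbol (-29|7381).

First reduce: -29 ≡ 7352 (mod 7381).
Pull out 2^3: since 7381 ≡ 5 (mod 8), (2/7381) = -1, so (2/7381)^3 = -1.
Reciprocity: 919 ≡ 3 and 7381 ≡ 1 (mod 4), so (919/7381) = +(7381/919).
Reduce top mod 919: now compute (29/919).
Reciprocity: 29 ≡ 1 and 919 ≡ 3 (mod 4), so (29/919) = +(919/29).
Reduce top mod 29: now compute (20/29).
Pull out 2^2: since 29 ≡ 5 (mod 8), (2/29) = -1, so (2/29)^2 = +1.
Reciprocity: 5 ≡ 1 and 29 ≡ 1 (mod 4), so (5/29) = +(29/5).
Reduce top mod 5: now compute (4/5).
Pull out 2^2: since 5 ≡ 5 (mod 8), (2/5) = -1, so (2/5)^2 = +1.
Reached (1/5) = 1. Collecting the sign flips along the way, the symbol is -1.

-1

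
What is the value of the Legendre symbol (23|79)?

1

Reciprocity: 23 ≡ 3 and 79 ≡ 3 (mod 4), so (23/79) = −(79/23).
Reduce top mod 23: now compute (10/23).
Pull out 2: since 23 ≡ 7 (mod 8), (2/23) = +1.
Reciprocity: 5 ≡ 1 and 23 ≡ 3 (mod 4), so (5/23) = +(23/5).
Reduce top mod 5: now compute (3/5).
Reciprocity: 3 ≡ 3 and 5 ≡ 1 (mod 4), so (3/5) = +(5/3).
Reduce top mod 3: now compute (2/3).
Pull out 2: since 3 ≡ 3 (mod 8), (2/3) = -1.
Reached (1/3) = 1. Collecting the sign flips along the way, the symbol is +1.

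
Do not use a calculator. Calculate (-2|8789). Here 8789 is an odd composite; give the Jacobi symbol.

-1

First reduce: -2 ≡ 8787 (mod 8789).
Reciprocity: 8787 ≡ 3 and 8789 ≡ 1 (mod 4), so (8787/8789) = +(8789/8787).
Reduce top mod 8787: now compute (2/8787).
Pull out 2: since 8787 ≡ 3 (mod 8), (2/8787) = -1.
Reached (1/8787) = 1. Collecting the sign flips along the way, the symbol is -1.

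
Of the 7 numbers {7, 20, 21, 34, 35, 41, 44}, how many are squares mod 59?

(7/59) = +1 → QR.
(20/59) = +1 → QR.
(21/59) = +1 → QR.
(34/59) = -1 → non-residue.
(35/59) = +1 → QR.
(41/59) = +1 → QR.
(44/59) = -1 → non-residue.
Total quadratic residues among the 7: 5.

5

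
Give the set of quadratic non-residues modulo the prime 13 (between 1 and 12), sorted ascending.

2 5 6 7 8 11

Square k = 1,…,6 (k and 13−k give the same square):
1²=1, 2²=4, 3²=9, 4²≡3, 5²≡12, 6²≡10 (mod 13).
The residues are {1, 3, 4, 9, 10, 12}; the non-residues are the remaining 6 nonzero classes.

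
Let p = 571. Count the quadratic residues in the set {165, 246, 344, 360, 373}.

1

(165/571) = -1 → non-residue.
(246/571) = -1 → non-residue.
(344/571) = -1 → non-residue.
(360/571) = -1 → non-residue.
(373/571) = +1 → QR.
Total quadratic residues among the 5: 1.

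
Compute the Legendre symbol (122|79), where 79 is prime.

First reduce: 122 ≡ 43 (mod 79).
Reciprocity: 43 ≡ 3 and 79 ≡ 3 (mod 4), so (43/79) = −(79/43).
Reduce top mod 43: now compute (36/43).
Pull out 2^2: since 43 ≡ 3 (mod 8), (2/43) = -1, so (2/43)^2 = +1.
Reciprocity: 9 ≡ 1 and 43 ≡ 3 (mod 4), so (9/43) = +(43/9).
Reduce top mod 9: now compute (7/9).
Reciprocity: 7 ≡ 3 and 9 ≡ 1 (mod 4), so (7/9) = +(9/7).
Reduce top mod 7: now compute (2/7).
Pull out 2: since 7 ≡ 7 (mod 8), (2/7) = +1.
Reached (1/7) = 1. Collecting the sign flips along the way, the symbol is -1.

-1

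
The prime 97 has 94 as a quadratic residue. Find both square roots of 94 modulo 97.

26, 71

97 ≡ 1 (mod 4), so we find a root by search.
Trying successive values, 26² = 676 ≡ 94 (mod 97). The other root is 97 − 26 = 71.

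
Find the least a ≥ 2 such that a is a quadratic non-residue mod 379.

2

(2/379) = −1, so 2 is the smallest positive non-residue mod 379.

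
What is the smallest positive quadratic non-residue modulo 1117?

2

(2/1117) = −1, so 2 is the smallest positive non-residue mod 1117.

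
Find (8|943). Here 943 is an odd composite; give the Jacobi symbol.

Pull out 2^3: since 943 ≡ 7 (mod 8), (2/943) = +1, so (2/943)^3 = +1.
Reached (1/943) = 1. Collecting the sign flips along the way, the symbol is +1.

1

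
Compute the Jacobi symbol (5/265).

0

Reciprocity: 5 ≡ 1 and 265 ≡ 1 (mod 4), so (5/265) = +(265/5).
Reduce top mod 5: now compute (0/5).
Top reduces to 0: gcd > 1, so the symbol is 0.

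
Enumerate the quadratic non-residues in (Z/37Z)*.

2, 5, 6, 8, 13, 14, 15, 17, 18, 19, 20, 22, 23, 24, 29, 31, 32, 35

Square k = 1,…,18 (k and 37−k give the same square):
1²=1, 2²=4, 3²=9, 4²=16, 5²=25, 6²=36, 7²≡12, 8²≡27, 9²≡7, 10²≡26, 11²≡10, 12²≡33, 13²≡21, 14²≡11, 15²≡3, 16²≡34, 17²≡30, 18²≡28 (mod 37).
The residues are {1, 3, 4, 7, 9, 10, 11, 12, 16, 21, 25, 26, 27, 28, 30, 33, 34, 36}; the non-residues are the remaining 18 nonzero classes.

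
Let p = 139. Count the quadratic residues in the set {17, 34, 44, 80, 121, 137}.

(17/139) = -1 → non-residue.
(34/139) = +1 → QR.
(44/139) = +1 → QR.
(80/139) = +1 → QR.
(121/139) = +1 → QR.
(137/139) = +1 → QR.
Total quadratic residues among the 6: 5.

5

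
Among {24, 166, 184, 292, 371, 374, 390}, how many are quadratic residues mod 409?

(24/409) = +1 → QR.
(166/409) = +1 → QR.
(184/409) = +1 → QR.
(292/409) = -1 → non-residue.
(371/409) = -1 → non-residue.
(374/409) = -1 → non-residue.
(390/409) = -1 → non-residue.
Total quadratic residues among the 7: 3.

3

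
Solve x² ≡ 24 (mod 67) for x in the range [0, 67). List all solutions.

Since 67 ≡ 3 (mod 4), a square root of 24 is 24^((67+1)/4) = 24^17 mod 67.
Repeated squaring: 24^2≡40, 24^4≡59, 24^8≡64, 24^16≡9 (mod 67).
24^17 = 24^(16+1) ≡ 15 (mod 67).
Check: 15² = 225 ≡ 24 (mod 67). The two roots are 15 and 52.

15, 52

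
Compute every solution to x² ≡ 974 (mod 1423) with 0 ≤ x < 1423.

326, 1097

Since 1423 ≡ 3 (mod 4), a square root of 974 is 974^((1423+1)/4) = 974^356 mod 1423.
Repeated squaring: 974^2≡958, 974^4≡1352, 974^8≡772, 974^16≡1170, 974^32≡1397, 974^64≡676, 974^128≡193, 974^256≡251 (mod 1423).
974^356 = 974^(256+64+32+4) ≡ 1097 (mod 1423).
Check: 1097² = 1203409 ≡ 974 (mod 1423). The two roots are 326 and 1097.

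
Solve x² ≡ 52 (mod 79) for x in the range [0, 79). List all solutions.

17, 62

Since 79 ≡ 3 (mod 4), a square root of 52 is 52^((79+1)/4) = 52^20 mod 79.
Repeated squaring: 52^2≡18, 52^4≡8, 52^8≡64, 52^16≡67 (mod 79).
52^20 = 52^(16+4) ≡ 62 (mod 79).
Check: 62² = 3844 ≡ 52 (mod 79). The two roots are 17 and 62.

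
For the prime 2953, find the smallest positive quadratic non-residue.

5

(2/2953) = +1, so 2 is a residue.
(3/2953) = +1, so 3 is a residue.
(4/2953) = +1, so 4 is a residue.
(5/2953) = −1, so 5 is the smallest positive non-residue mod 2953.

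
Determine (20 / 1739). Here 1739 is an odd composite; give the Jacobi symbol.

1

Pull out 2^2: since 1739 ≡ 3 (mod 8), (2/1739) = -1, so (2/1739)^2 = +1.
Reciprocity: 5 ≡ 1 and 1739 ≡ 3 (mod 4), so (5/1739) = +(1739/5).
Reduce top mod 5: now compute (4/5).
Pull out 2^2: since 5 ≡ 5 (mod 8), (2/5) = -1, so (2/5)^2 = +1.
Reached (1/5) = 1. Collecting the sign flips along the way, the symbol is +1.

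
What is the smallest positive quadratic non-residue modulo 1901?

2

(2/1901) = −1, so 2 is the smallest positive non-residue mod 1901.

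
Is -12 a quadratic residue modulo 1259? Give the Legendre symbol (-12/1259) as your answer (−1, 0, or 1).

-1

First reduce: -12 ≡ 1247 (mod 1259).
Reciprocity: 1247 ≡ 3 and 1259 ≡ 3 (mod 4), so (1247/1259) = −(1259/1247).
Reduce top mod 1247: now compute (12/1247).
Pull out 2^2: since 1247 ≡ 7 (mod 8), (2/1247) = +1, so (2/1247)^2 = +1.
Reciprocity: 3 ≡ 3 and 1247 ≡ 3 (mod 4), so (3/1247) = −(1247/3).
Reduce top mod 3: now compute (2/3).
Pull out 2: since 3 ≡ 3 (mod 8), (2/3) = -1.
Reached (1/3) = 1. Collecting the sign flips along the way, the symbol is -1.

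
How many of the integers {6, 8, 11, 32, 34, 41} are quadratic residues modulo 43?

3

(6/43) = +1 → QR.
(8/43) = -1 → non-residue.
(11/43) = +1 → QR.
(32/43) = -1 → non-residue.
(34/43) = -1 → non-residue.
(41/43) = +1 → QR.
Total quadratic residues among the 6: 3.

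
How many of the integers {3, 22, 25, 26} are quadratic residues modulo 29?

2

(3/29) = -1 → non-residue.
(22/29) = +1 → QR.
(25/29) = +1 → QR.
(26/29) = -1 → non-residue.
Total quadratic residues among the 4: 2.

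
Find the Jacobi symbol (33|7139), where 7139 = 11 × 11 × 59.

0

Reciprocity: 33 ≡ 1 and 7139 ≡ 3 (mod 4), so (33/7139) = +(7139/33).
Reduce top mod 33: now compute (11/33).
Reciprocity: 11 ≡ 3 and 33 ≡ 1 (mod 4), so (11/33) = +(33/11).
Reduce top mod 11: now compute (0/11).
Top reduces to 0: gcd > 1, so the symbol is 0.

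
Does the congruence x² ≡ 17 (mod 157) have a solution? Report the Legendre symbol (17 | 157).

Euler's criterion: (17/157) ≡ 17^78 (mod 157).
17^2 ≡ 132 (mod 157)
17^4 ≡ 154 (mod 157)
17^8 ≡ 9 (mod 157)
17^16 ≡ 81 (mod 157)
17^32 ≡ 124 (mod 157)
17^64 ≡ 147 (mod 157)
17^78 = 17^(64+8+4+2) ≡ 1 (mod 157).
Result is 1, so (17/157) = 1.

1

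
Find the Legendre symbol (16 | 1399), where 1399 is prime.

Pull out 2^4: since 1399 ≡ 7 (mod 8), (2/1399) = +1, so (2/1399)^4 = +1.
Reached (1/1399) = 1. Collecting the sign flips along the way, the symbol is +1.

1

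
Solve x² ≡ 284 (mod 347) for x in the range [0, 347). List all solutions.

Since 347 ≡ 3 (mod 4), a square root of 284 is 284^((347+1)/4) = 284^87 mod 347.
Repeated squaring: 284^2≡152, 284^4≡202, 284^8≡205, 284^16≡38, 284^32≡56, 284^64≡13 (mod 347).
284^87 = 284^(64+16+4+2+1) ≡ 100 (mod 347).
Check: 100² = 10000 ≡ 284 (mod 347). The two roots are 100 and 247.

100, 247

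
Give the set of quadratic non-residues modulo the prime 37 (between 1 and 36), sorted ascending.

2, 5, 6, 8, 13, 14, 15, 17, 18, 19, 20, 22, 23, 24, 29, 31, 32, 35

Square k = 1,…,18 (k and 37−k give the same square):
1²=1, 2²=4, 3²=9, 4²=16, 5²=25, 6²=36, 7²≡12, 8²≡27, 9²≡7, 10²≡26, 11²≡10, 12²≡33, 13²≡21, 14²≡11, 15²≡3, 16²≡34, 17²≡30, 18²≡28 (mod 37).
The residues are {1, 3, 4, 7, 9, 10, 11, 12, 16, 21, 25, 26, 27, 28, 30, 33, 34, 36}; the non-residues are the remaining 18 nonzero classes.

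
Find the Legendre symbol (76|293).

Pull out 2^2: since 293 ≡ 5 (mod 8), (2/293) = -1, so (2/293)^2 = +1.
Reciprocity: 19 ≡ 3 and 293 ≡ 1 (mod 4), so (19/293) = +(293/19).
Reduce top mod 19: now compute (8/19).
Pull out 2^3: since 19 ≡ 3 (mod 8), (2/19) = -1, so (2/19)^3 = -1.
Reached (1/19) = 1. Collecting the sign flips along the way, the symbol is -1.

-1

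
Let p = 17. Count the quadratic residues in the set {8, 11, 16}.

(8/17) = +1 → QR.
(11/17) = -1 → non-residue.
(16/17) = +1 → QR.
Total quadratic residues among the 3: 2.

2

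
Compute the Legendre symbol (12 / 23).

1

Pull out 2^2: since 23 ≡ 7 (mod 8), (2/23) = +1, so (2/23)^2 = +1.
Reciprocity: 3 ≡ 3 and 23 ≡ 3 (mod 4), so (3/23) = −(23/3).
Reduce top mod 3: now compute (2/3).
Pull out 2: since 3 ≡ 3 (mod 8), (2/3) = -1.
Reached (1/3) = 1. Collecting the sign flips along the way, the symbol is +1.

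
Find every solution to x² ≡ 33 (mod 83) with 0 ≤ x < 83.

38, 45

Since 83 ≡ 3 (mod 4), a square root of 33 is 33^((83+1)/4) = 33^21 mod 83.
Repeated squaring: 33^2≡10, 33^4≡17, 33^8≡40, 33^16≡23 (mod 83).
33^21 = 33^(16+4+1) ≡ 38 (mod 83).
Check: 38² = 1444 ≡ 33 (mod 83). The two roots are 38 and 45.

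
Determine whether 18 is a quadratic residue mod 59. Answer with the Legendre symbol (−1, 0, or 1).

Pull out 2: since 59 ≡ 3 (mod 8), (2/59) = -1.
Reciprocity: 9 ≡ 1 and 59 ≡ 3 (mod 4), so (9/59) = +(59/9).
Reduce top mod 9: now compute (5/9).
Reciprocity: 5 ≡ 1 and 9 ≡ 1 (mod 4), so (5/9) = +(9/5).
Reduce top mod 5: now compute (4/5).
Pull out 2^2: since 5 ≡ 5 (mod 8), (2/5) = -1, so (2/5)^2 = +1.
Reached (1/5) = 1. Collecting the sign flips along the way, the symbol is -1.

-1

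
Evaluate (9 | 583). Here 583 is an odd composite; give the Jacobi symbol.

Reciprocity: 9 ≡ 1 and 583 ≡ 3 (mod 4), so (9/583) = +(583/9).
Reduce top mod 9: now compute (7/9).
Reciprocity: 7 ≡ 3 and 9 ≡ 1 (mod 4), so (7/9) = +(9/7).
Reduce top mod 7: now compute (2/7).
Pull out 2: since 7 ≡ 7 (mod 8), (2/7) = +1.
Reached (1/7) = 1. Collecting the sign flips along the way, the symbol is +1.

1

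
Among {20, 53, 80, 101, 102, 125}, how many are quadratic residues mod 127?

(20/127) = -1 → non-residue.
(53/127) = -1 → non-residue.
(80/127) = -1 → non-residue.
(101/127) = -1 → non-residue.
(102/127) = -1 → non-residue.
(125/127) = -1 → non-residue.
Total quadratic residues among the 6: 0.

0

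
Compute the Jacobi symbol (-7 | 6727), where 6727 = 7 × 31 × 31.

First reduce: -7 ≡ 6720 (mod 6727).
Pull out 2^6: since 6727 ≡ 7 (mod 8), (2/6727) = +1, so (2/6727)^6 = +1.
Reciprocity: 105 ≡ 1 and 6727 ≡ 3 (mod 4), so (105/6727) = +(6727/105).
Reduce top mod 105: now compute (7/105).
Reciprocity: 7 ≡ 3 and 105 ≡ 1 (mod 4), so (7/105) = +(105/7).
Reduce top mod 7: now compute (0/7).
Top reduces to 0: gcd > 1, so the symbol is 0.

0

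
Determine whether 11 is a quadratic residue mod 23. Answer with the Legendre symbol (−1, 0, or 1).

Reciprocity: 11 ≡ 3 and 23 ≡ 3 (mod 4), so (11/23) = −(23/11).
Reduce top mod 11: now compute (1/11).
Reached (1/11) = 1. Collecting the sign flips along the way, the symbol is -1.

-1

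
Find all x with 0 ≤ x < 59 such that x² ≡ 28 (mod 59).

Since 59 ≡ 3 (mod 4), a square root of 28 is 28^((59+1)/4) = 28^15 mod 59.
Repeated squaring: 28^2≡17, 28^4≡53, 28^8≡36 (mod 59).
28^15 = 28^(8+4+2+1) ≡ 21 (mod 59).
Check: 21² = 441 ≡ 28 (mod 59). The two roots are 21 and 38.

21, 38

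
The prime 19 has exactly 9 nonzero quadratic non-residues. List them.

Square k = 1,…,9 (k and 19−k give the same square):
1²=1, 2²=4, 3²=9, 4²=16, 5²≡6, 6²≡17, 7²≡11, 8²≡7, 9²≡5 (mod 19).
The residues are {1, 4, 5, 6, 7, 9, 11, 16, 17}; the non-residues are the remaining 9 nonzero classes.

2 3 8 10 12 13 14 15 18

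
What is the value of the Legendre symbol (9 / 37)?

1

Reciprocity: 9 ≡ 1 and 37 ≡ 1 (mod 4), so (9/37) = +(37/9).
Reduce top mod 9: now compute (1/9).
Reached (1/9) = 1. Collecting the sign flips along the way, the symbol is +1.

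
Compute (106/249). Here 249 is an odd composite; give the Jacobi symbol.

1

Pull out 2: since 249 ≡ 1 (mod 8), (2/249) = +1.
Reciprocity: 53 ≡ 1 and 249 ≡ 1 (mod 4), so (53/249) = +(249/53).
Reduce top mod 53: now compute (37/53).
Reciprocity: 37 ≡ 1 and 53 ≡ 1 (mod 4), so (37/53) = +(53/37).
Reduce top mod 37: now compute (16/37).
Pull out 2^4: since 37 ≡ 5 (mod 8), (2/37) = -1, so (2/37)^4 = +1.
Reached (1/37) = 1. Collecting the sign flips along the way, the symbol is +1.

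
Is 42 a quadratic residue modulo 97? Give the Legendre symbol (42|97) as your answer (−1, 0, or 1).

Pull out 2: since 97 ≡ 1 (mod 8), (2/97) = +1.
Reciprocity: 21 ≡ 1 and 97 ≡ 1 (mod 4), so (21/97) = +(97/21).
Reduce top mod 21: now compute (13/21).
Reciprocity: 13 ≡ 1 and 21 ≡ 1 (mod 4), so (13/21) = +(21/13).
Reduce top mod 13: now compute (8/13).
Pull out 2^3: since 13 ≡ 5 (mod 8), (2/13) = -1, so (2/13)^3 = -1.
Reached (1/13) = 1. Collecting the sign flips along the way, the symbol is -1.

-1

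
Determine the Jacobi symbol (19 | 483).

1

Reciprocity: 19 ≡ 3 and 483 ≡ 3 (mod 4), so (19/483) = −(483/19).
Reduce top mod 19: now compute (8/19).
Pull out 2^3: since 19 ≡ 3 (mod 8), (2/19) = -1, so (2/19)^3 = -1.
Reached (1/19) = 1. Collecting the sign flips along the way, the symbol is +1.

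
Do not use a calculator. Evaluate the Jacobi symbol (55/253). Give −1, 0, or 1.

Reciprocity: 55 ≡ 3 and 253 ≡ 1 (mod 4), so (55/253) = +(253/55).
Reduce top mod 55: now compute (33/55).
Reciprocity: 33 ≡ 1 and 55 ≡ 3 (mod 4), so (33/55) = +(55/33).
Reduce top mod 33: now compute (22/33).
Pull out 2: since 33 ≡ 1 (mod 8), (2/33) = +1.
Reciprocity: 11 ≡ 3 and 33 ≡ 1 (mod 4), so (11/33) = +(33/11).
Reduce top mod 11: now compute (0/11).
Top reduces to 0: gcd > 1, so the symbol is 0.

0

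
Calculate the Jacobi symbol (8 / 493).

-1

Pull out 2^3: since 493 ≡ 5 (mod 8), (2/493) = -1, so (2/493)^3 = -1.
Reached (1/493) = 1. Collecting the sign flips along the way, the symbol is -1.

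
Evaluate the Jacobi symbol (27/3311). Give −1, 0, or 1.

1

Reciprocity: 27 ≡ 3 and 3311 ≡ 3 (mod 4), so (27/3311) = −(3311/27).
Reduce top mod 27: now compute (17/27).
Reciprocity: 17 ≡ 1 and 27 ≡ 3 (mod 4), so (17/27) = +(27/17).
Reduce top mod 17: now compute (10/17).
Pull out 2: since 17 ≡ 1 (mod 8), (2/17) = +1.
Reciprocity: 5 ≡ 1 and 17 ≡ 1 (mod 4), so (5/17) = +(17/5).
Reduce top mod 5: now compute (2/5).
Pull out 2: since 5 ≡ 5 (mod 8), (2/5) = -1.
Reached (1/5) = 1. Collecting the sign flips along the way, the symbol is +1.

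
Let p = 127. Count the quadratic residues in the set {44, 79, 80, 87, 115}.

(44/127) = +1 → QR.
(79/127) = +1 → QR.
(80/127) = -1 → non-residue.
(87/127) = +1 → QR.
(115/127) = +1 → QR.
Total quadratic residues among the 5: 4.

4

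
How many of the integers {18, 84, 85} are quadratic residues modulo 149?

1

(18/149) = -1 → non-residue.
(84/149) = -1 → non-residue.
(85/149) = +1 → QR.
Total quadratic residues among the 3: 1.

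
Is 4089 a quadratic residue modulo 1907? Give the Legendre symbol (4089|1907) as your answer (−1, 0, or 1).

-1

First reduce: 4089 ≡ 275 (mod 1907).
Reciprocity: 275 ≡ 3 and 1907 ≡ 3 (mod 4), so (275/1907) = −(1907/275).
Reduce top mod 275: now compute (257/275).
Reciprocity: 257 ≡ 1 and 275 ≡ 3 (mod 4), so (257/275) = +(275/257).
Reduce top mod 257: now compute (18/257).
Pull out 2: since 257 ≡ 1 (mod 8), (2/257) = +1.
Reciprocity: 9 ≡ 1 and 257 ≡ 1 (mod 4), so (9/257) = +(257/9).
Reduce top mod 9: now compute (5/9).
Reciprocity: 5 ≡ 1 and 9 ≡ 1 (mod 4), so (5/9) = +(9/5).
Reduce top mod 5: now compute (4/5).
Pull out 2^2: since 5 ≡ 5 (mod 8), (2/5) = -1, so (2/5)^2 = +1.
Reached (1/5) = 1. Collecting the sign flips along the way, the symbol is -1.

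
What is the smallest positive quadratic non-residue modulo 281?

(2/281) = +1, so 2 is a residue.
(3/281) = −1, so 3 is the smallest positive non-residue mod 281.

3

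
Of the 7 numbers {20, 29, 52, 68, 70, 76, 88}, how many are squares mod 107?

3

(20/107) = -1 → non-residue.
(29/107) = +1 → QR.
(52/107) = +1 → QR.
(68/107) = -1 → non-residue.
(70/107) = -1 → non-residue.
(76/107) = +1 → QR.
(88/107) = -1 → non-residue.
Total quadratic residues among the 7: 3.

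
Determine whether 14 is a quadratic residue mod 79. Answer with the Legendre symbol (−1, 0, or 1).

Euler's criterion: (14/79) ≡ 14^39 (mod 79).
14^2 ≡ 38 (mod 79)
14^4 ≡ 22 (mod 79)
14^8 ≡ 10 (mod 79)
14^16 ≡ 21 (mod 79)
14^32 ≡ 46 (mod 79)
14^39 = 14^(32+4+2+1) ≡ 78 (mod 79).
Result is 78 ≡ −1, so (14/79) = −1.

-1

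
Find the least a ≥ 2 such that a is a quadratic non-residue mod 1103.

(2/1103) = +1, so 2 is a residue.
(3/1103) = +1, so 3 is a residue.
(4/1103) = +1, so 4 is a residue.
(5/1103) = −1, so 5 is the smallest positive non-residue mod 1103.

5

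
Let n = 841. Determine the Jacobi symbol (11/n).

Reciprocity: 11 ≡ 3 and 841 ≡ 1 (mod 4), so (11/841) = +(841/11).
Reduce top mod 11: now compute (5/11).
Reciprocity: 5 ≡ 1 and 11 ≡ 3 (mod 4), so (5/11) = +(11/5).
Reduce top mod 5: now compute (1/5).
Reached (1/5) = 1. Collecting the sign flips along the way, the symbol is +1.

1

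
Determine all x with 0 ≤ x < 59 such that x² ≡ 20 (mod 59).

16, 43

Since 59 ≡ 3 (mod 4), a square root of 20 is 20^((59+1)/4) = 20^15 mod 59.
Repeated squaring: 20^2≡46, 20^4≡51, 20^8≡5 (mod 59).
20^15 = 20^(8+4+2+1) ≡ 16 (mod 59).
Check: 16² = 256 ≡ 20 (mod 59). The two roots are 16 and 43.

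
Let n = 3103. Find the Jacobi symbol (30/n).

1

Pull out 2: since 3103 ≡ 7 (mod 8), (2/3103) = +1.
Reciprocity: 15 ≡ 3 and 3103 ≡ 3 (mod 4), so (15/3103) = −(3103/15).
Reduce top mod 15: now compute (13/15).
Reciprocity: 13 ≡ 1 and 15 ≡ 3 (mod 4), so (13/15) = +(15/13).
Reduce top mod 13: now compute (2/13).
Pull out 2: since 13 ≡ 5 (mod 8), (2/13) = -1.
Reached (1/13) = 1. Collecting the sign flips along the way, the symbol is +1.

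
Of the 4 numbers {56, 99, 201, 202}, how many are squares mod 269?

(56/269) = +1 → QR.
(99/269) = +1 → QR.
(201/269) = -1 → non-residue.
(202/269) = +1 → QR.
Total quadratic residues among the 4: 3.

3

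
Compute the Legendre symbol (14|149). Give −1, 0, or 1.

-1

Pull out 2: since 149 ≡ 5 (mod 8), (2/149) = -1.
Reciprocity: 7 ≡ 3 and 149 ≡ 1 (mod 4), so (7/149) = +(149/7).
Reduce top mod 7: now compute (2/7).
Pull out 2: since 7 ≡ 7 (mod 8), (2/7) = +1.
Reached (1/7) = 1. Collecting the sign flips along the way, the symbol is -1.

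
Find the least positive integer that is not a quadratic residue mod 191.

7

(2/191) = +1, so 2 is a residue.
(3/191) = +1, so 3 is a residue.
(4/191) = +1, so 4 is a residue.
(5/191) = +1, so 5 is a residue.
(6/191) = +1, so 6 is a residue.
(7/191) = −1, so 7 is the smallest positive non-residue mod 191.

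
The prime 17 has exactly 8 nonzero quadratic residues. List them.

Square k = 1,…,8 (k and 17−k give the same square):
1²=1, 2²=4, 3²=9, 4²=16, 5²≡8, 6²≡2, 7²≡15, 8²≡13 (mod 17).
So the quadratic residues mod 17 are {1, 2, 4, 8, 9, 13, 15, 16}.

1, 2, 4, 8, 9, 13, 15, 16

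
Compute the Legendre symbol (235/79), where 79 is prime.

-1

First reduce: 235 ≡ 77 (mod 79).
Reciprocity: 77 ≡ 1 and 79 ≡ 3 (mod 4), so (77/79) = +(79/77).
Reduce top mod 77: now compute (2/77).
Pull out 2: since 77 ≡ 5 (mod 8), (2/77) = -1.
Reached (1/77) = 1. Collecting the sign flips along the way, the symbol is -1.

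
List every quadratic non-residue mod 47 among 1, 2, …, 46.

5, 10, 11, 13, 15, 19, 20, 22, 23, 26, 29, 30, 31, 33, 35, 38, 39, 40, 41, 43, 44, 45, 46

Square k = 1,…,23 (k and 47−k give the same square):
1²=1, 2²=4, 3²=9, 4²=16, 5²=25, 6²=36, 7²≡2, 8²≡17, 9²≡34, 10²≡6, 11²≡27, 12²≡3, 13²≡28, 14²≡8, 15²≡37, 16²≡21, 17²≡7, 18²≡42, 19²≡32, 20²≡24, 21²≡18, 22²≡14, 23²≡12 (mod 47).
The residues are {1, 2, 3, 4, 6, 7, 8, 9, 12, 14, 16, 17, 18, 21, 24, 25, 27, 28, 32, 34, 36, 37, 42}; the non-residues are the remaining 23 nonzero classes.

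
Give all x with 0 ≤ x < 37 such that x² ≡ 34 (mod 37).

37 ≡ 1 (mod 4), so we find a root by search.
Trying successive values, 16² = 256 ≡ 34 (mod 37). The other root is 37 − 16 = 21.

16, 21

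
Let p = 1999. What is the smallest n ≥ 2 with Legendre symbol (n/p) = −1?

3

(2/1999) = +1, so 2 is a residue.
(3/1999) = −1, so 3 is the smallest positive non-residue mod 1999.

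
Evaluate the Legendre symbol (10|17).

Euler's criterion: (10/17) ≡ 10^8 (mod 17).
10^2 ≡ 15 (mod 17)
10^4 ≡ 4 (mod 17)
10^8 ≡ 16 (mod 17)
10^8 = 10^(8) ≡ 16 (mod 17).
Result is 16 ≡ −1, so (10/17) = −1.

-1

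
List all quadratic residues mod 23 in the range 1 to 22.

Square k = 1,…,11 (k and 23−k give the same square):
1²=1, 2²=4, 3²=9, 4²=16, 5²≡2, 6²≡13, 7²≡3, 8²≡18, 9²≡12, 10²≡8, 11²≡6 (mod 23).
So the quadratic residues mod 23 are {1, 2, 3, 4, 6, 8, 9, 12, 13, 16, 18}.

1,2,3,4,6,8,9,12,13,16,18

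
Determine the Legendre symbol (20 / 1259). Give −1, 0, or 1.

1

Pull out 2^2: since 1259 ≡ 3 (mod 8), (2/1259) = -1, so (2/1259)^2 = +1.
Reciprocity: 5 ≡ 1 and 1259 ≡ 3 (mod 4), so (5/1259) = +(1259/5).
Reduce top mod 5: now compute (4/5).
Pull out 2^2: since 5 ≡ 5 (mod 8), (2/5) = -1, so (2/5)^2 = +1.
Reached (1/5) = 1. Collecting the sign flips along the way, the symbol is +1.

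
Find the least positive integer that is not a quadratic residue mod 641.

(2/641) = +1, so 2 is a residue.
(3/641) = −1, so 3 is the smallest positive non-residue mod 641.

3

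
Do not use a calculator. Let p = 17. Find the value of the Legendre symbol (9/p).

Reciprocity: 9 ≡ 1 and 17 ≡ 1 (mod 4), so (9/17) = +(17/9).
Reduce top mod 9: now compute (8/9).
Pull out 2^3: since 9 ≡ 1 (mod 8), (2/9) = +1, so (2/9)^3 = +1.
Reached (1/9) = 1. Collecting the sign flips along the way, the symbol is +1.

1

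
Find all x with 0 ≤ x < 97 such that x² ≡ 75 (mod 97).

97 ≡ 1 (mod 4), so we find a root by search.
Trying successive values, 47² = 2209 ≡ 75 (mod 97). The other root is 97 − 47 = 50.

47, 50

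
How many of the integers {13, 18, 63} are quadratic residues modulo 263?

2

(13/263) = +1 → QR.
(18/263) = +1 → QR.
(63/263) = -1 → non-residue.
Total quadratic residues among the 3: 2.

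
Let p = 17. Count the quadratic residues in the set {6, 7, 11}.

(6/17) = -1 → non-residue.
(7/17) = -1 → non-residue.
(11/17) = -1 → non-residue.
Total quadratic residues among the 3: 0.

0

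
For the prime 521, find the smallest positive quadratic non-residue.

(2/521) = +1, so 2 is a residue.
(3/521) = −1, so 3 is the smallest positive non-residue mod 521.

3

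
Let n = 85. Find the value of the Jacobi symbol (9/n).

1

Reciprocity: 9 ≡ 1 and 85 ≡ 1 (mod 4), so (9/85) = +(85/9).
Reduce top mod 9: now compute (4/9).
Pull out 2^2: since 9 ≡ 1 (mod 8), (2/9) = +1, so (2/9)^2 = +1.
Reached (1/9) = 1. Collecting the sign flips along the way, the symbol is +1.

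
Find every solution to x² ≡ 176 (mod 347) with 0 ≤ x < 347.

111, 236

Since 347 ≡ 3 (mod 4), a square root of 176 is 176^((347+1)/4) = 176^87 mod 347.
Repeated squaring: 176^2≡93, 176^4≡321, 176^8≡329, 176^16≡324, 176^32≡182, 176^64≡159 (mod 347).
176^87 = 176^(64+16+4+2+1) ≡ 236 (mod 347).
Check: 236² = 55696 ≡ 176 (mod 347). The two roots are 111 and 236.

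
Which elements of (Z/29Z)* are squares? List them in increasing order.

Square k = 1,…,14 (k and 29−k give the same square):
1²=1, 2²=4, 3²=9, 4²=16, 5²=25, 6²≡7, 7²≡20, 8²≡6, 9²≡23, 10²≡13, 11²≡5, 12²≡28, 13²≡24, 14²≡22 (mod 29).
So the quadratic residues mod 29 are {1, 4, 5, 6, 7, 9, 13, 16, 20, 22, 23, 24, 25, 28}.

1,4,5,6,7,9,13,16,20,22,23,24,25,28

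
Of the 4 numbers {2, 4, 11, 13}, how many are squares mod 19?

(2/19) = -1 → non-residue.
(4/19) = +1 → QR.
(11/19) = +1 → QR.
(13/19) = -1 → non-residue.
Total quadratic residues among the 4: 2.

2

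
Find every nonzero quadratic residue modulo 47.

Square k = 1,…,23 (k and 47−k give the same square):
1²=1, 2²=4, 3²=9, 4²=16, 5²=25, 6²=36, 7²≡2, 8²≡17, 9²≡34, 10²≡6, 11²≡27, 12²≡3, 13²≡28, 14²≡8, 15²≡37, 16²≡21, 17²≡7, 18²≡42, 19²≡32, 20²≡24, 21²≡18, 22²≡14, 23²≡12 (mod 47).
So the quadratic residues mod 47 are {1, 2, 3, 4, 6, 7, 8, 9, 12, 14, 16, 17, 18, 21, 24, 25, 27, 28, 32, 34, 36, 37, 42}.

1,2,3,4,6,7,8,9,12,14,16,17,18,21,24,25,27,28,32,34,36,37,42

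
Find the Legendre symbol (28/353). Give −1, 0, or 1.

Pull out 2^2: since 353 ≡ 1 (mod 8), (2/353) = +1, so (2/353)^2 = +1.
Reciprocity: 7 ≡ 3 and 353 ≡ 1 (mod 4), so (7/353) = +(353/7).
Reduce top mod 7: now compute (3/7).
Reciprocity: 3 ≡ 3 and 7 ≡ 3 (mod 4), so (3/7) = −(7/3).
Reduce top mod 3: now compute (1/3).
Reached (1/3) = 1. Collecting the sign flips along the way, the symbol is -1.

-1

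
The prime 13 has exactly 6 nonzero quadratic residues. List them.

1, 3, 4, 9, 10, 12

Square k = 1,…,6 (k and 13−k give the same square):
1²=1, 2²=4, 3²=9, 4²≡3, 5²≡12, 6²≡10 (mod 13).
So the quadratic residues mod 13 are {1, 3, 4, 9, 10, 12}.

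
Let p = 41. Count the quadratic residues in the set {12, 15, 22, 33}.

(12/41) = -1 → non-residue.
(15/41) = -1 → non-residue.
(22/41) = -1 → non-residue.
(33/41) = +1 → QR.
Total quadratic residues among the 4: 1.

1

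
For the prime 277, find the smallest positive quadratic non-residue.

(2/277) = −1, so 2 is the smallest positive non-residue mod 277.

2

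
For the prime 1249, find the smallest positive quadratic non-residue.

7

(2/1249) = +1, so 2 is a residue.
(3/1249) = +1, so 3 is a residue.
(4/1249) = +1, so 4 is a residue.
(5/1249) = +1, so 5 is a residue.
(6/1249) = +1, so 6 is a residue.
(7/1249) = −1, so 7 is the smallest positive non-residue mod 1249.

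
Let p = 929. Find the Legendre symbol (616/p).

Euler's criterion: (616/929) ≡ 616^464 (mod 929).
616^2 ≡ 424 (mod 929)
616^4 ≡ 479 (mod 929)
616^8 ≡ 907 (mod 929)
616^16 ≡ 484 (mod 929)
616^32 ≡ 148 (mod 929)
616^64 ≡ 537 (mod 929)
616^128 ≡ 379 (mod 929)
616^256 ≡ 575 (mod 929)
616^464 = 616^(256+128+64+16) ≡ 928 (mod 929).
Result is 928 ≡ −1, so (616/929) = −1.

-1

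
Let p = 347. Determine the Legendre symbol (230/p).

-1

Euler's criterion: (230/347) ≡ 230^173 (mod 347).
230^2 ≡ 156 (mod 347)
230^4 ≡ 46 (mod 347)
230^8 ≡ 34 (mod 347)
230^16 ≡ 115 (mod 347)
230^32 ≡ 39 (mod 347)
230^64 ≡ 133 (mod 347)
230^128 ≡ 339 (mod 347)
230^173 = 230^(128+32+8+4+1) ≡ 346 (mod 347).
Result is 346 ≡ −1, so (230/347) = −1.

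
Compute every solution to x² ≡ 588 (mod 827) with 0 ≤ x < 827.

Since 827 ≡ 3 (mod 4), a square root of 588 is 588^((827+1)/4) = 588^207 mod 827.
Repeated squaring: 588^2≡58, 588^4≡56, 588^8≡655, 588^16≡639, 588^32≡610, 588^64≡777, 588^128≡19 (mod 827).
588^207 = 588^(128+64+8+4+2+1) ≡ 360 (mod 827).
Check: 360² = 129600 ≡ 588 (mod 827). The two roots are 360 and 467.

360, 467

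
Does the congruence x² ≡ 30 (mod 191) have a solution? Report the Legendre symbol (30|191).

Pull out 2: since 191 ≡ 7 (mod 8), (2/191) = +1.
Reciprocity: 15 ≡ 3 and 191 ≡ 3 (mod 4), so (15/191) = −(191/15).
Reduce top mod 15: now compute (11/15).
Reciprocity: 11 ≡ 3 and 15 ≡ 3 (mod 4), so (11/15) = −(15/11).
Reduce top mod 11: now compute (4/11).
Pull out 2^2: since 11 ≡ 3 (mod 8), (2/11) = -1, so (2/11)^2 = +1.
Reached (1/11) = 1. Collecting the sign flips along the way, the symbol is +1.

1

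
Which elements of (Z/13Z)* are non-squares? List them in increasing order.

2, 5, 6, 7, 8, 11

Square k = 1,…,6 (k and 13−k give the same square):
1²=1, 2²=4, 3²=9, 4²≡3, 5²≡12, 6²≡10 (mod 13).
The residues are {1, 3, 4, 9, 10, 12}; the non-residues are the remaining 6 nonzero classes.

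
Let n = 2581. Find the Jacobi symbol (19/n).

1

Reciprocity: 19 ≡ 3 and 2581 ≡ 1 (mod 4), so (19/2581) = +(2581/19).
Reduce top mod 19: now compute (16/19).
Pull out 2^4: since 19 ≡ 3 (mod 8), (2/19) = -1, so (2/19)^4 = +1.
Reached (1/19) = 1. Collecting the sign flips along the way, the symbol is +1.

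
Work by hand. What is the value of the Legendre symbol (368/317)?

1

First reduce: 368 ≡ 51 (mod 317).
Reciprocity: 51 ≡ 3 and 317 ≡ 1 (mod 4), so (51/317) = +(317/51).
Reduce top mod 51: now compute (11/51).
Reciprocity: 11 ≡ 3 and 51 ≡ 3 (mod 4), so (11/51) = −(51/11).
Reduce top mod 11: now compute (7/11).
Reciprocity: 7 ≡ 3 and 11 ≡ 3 (mod 4), so (7/11) = −(11/7).
Reduce top mod 7: now compute (4/7).
Pull out 2^2: since 7 ≡ 7 (mod 8), (2/7) = +1, so (2/7)^2 = +1.
Reached (1/7) = 1. Collecting the sign flips along the way, the symbol is +1.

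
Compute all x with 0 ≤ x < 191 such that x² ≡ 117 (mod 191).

58, 133

Since 191 ≡ 3 (mod 4), a square root of 117 is 117^((191+1)/4) = 117^48 mod 191.
Repeated squaring: 117^2≡128, 117^4≡149, 117^8≡45, 117^16≡115, 117^32≡46 (mod 191).
117^48 = 117^(32+16) ≡ 133 (mod 191).
Check: 133² = 17689 ≡ 117 (mod 191). The two roots are 58 and 133.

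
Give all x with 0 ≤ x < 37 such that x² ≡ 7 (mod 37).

9, 28

37 ≡ 1 (mod 4), so we find a root by search.
Trying successive values, 9² = 81 ≡ 7 (mod 37). The other root is 37 − 9 = 28.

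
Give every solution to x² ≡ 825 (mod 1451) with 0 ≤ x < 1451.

704, 747

Since 1451 ≡ 3 (mod 4), a square root of 825 is 825^((1451+1)/4) = 825^363 mod 1451.
Repeated squaring: 825^2≡106, 825^4≡1079, 825^8≡539, 825^16≡321, 825^32≡20, 825^64≡400, 825^128≡390, 825^256≡1196 (mod 1451).
825^363 = 825^(256+64+32+8+2+1) ≡ 704 (mod 1451).
Check: 704² = 495616 ≡ 825 (mod 1451). The two roots are 704 and 747.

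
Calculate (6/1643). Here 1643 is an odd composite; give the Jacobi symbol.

Pull out 2: since 1643 ≡ 3 (mod 8), (2/1643) = -1.
Reciprocity: 3 ≡ 3 and 1643 ≡ 3 (mod 4), so (3/1643) = −(1643/3).
Reduce top mod 3: now compute (2/3).
Pull out 2: since 3 ≡ 3 (mod 8), (2/3) = -1.
Reached (1/3) = 1. Collecting the sign flips along the way, the symbol is -1.

-1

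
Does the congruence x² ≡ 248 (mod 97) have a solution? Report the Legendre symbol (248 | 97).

Euler's criterion: (248/97) ≡ 54^48 (mod 97).
54^2 ≡ 6 (mod 97)
54^4 ≡ 36 (mod 97)
54^8 ≡ 35 (mod 97)
54^16 ≡ 61 (mod 97)
54^32 ≡ 35 (mod 97)
54^48 = 54^(32+16) ≡ 1 (mod 97).
Result is 1, so (248/97) = 1.

1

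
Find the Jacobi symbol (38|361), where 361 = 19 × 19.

Pull out 2: since 361 ≡ 1 (mod 8), (2/361) = +1.
Reciprocity: 19 ≡ 3 and 361 ≡ 1 (mod 4), so (19/361) = +(361/19).
Reduce top mod 19: now compute (0/19).
Top reduces to 0: gcd > 1, so the symbol is 0.

0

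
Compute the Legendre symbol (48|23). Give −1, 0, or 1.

1

First reduce: 48 ≡ 2 (mod 23).
Pull out 2: since 23 ≡ 7 (mod 8), (2/23) = +1.
Reached (1/23) = 1. Collecting the sign flips along the way, the symbol is +1.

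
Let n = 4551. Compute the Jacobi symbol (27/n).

Reciprocity: 27 ≡ 3 and 4551 ≡ 3 (mod 4), so (27/4551) = −(4551/27).
Reduce top mod 27: now compute (15/27).
Reciprocity: 15 ≡ 3 and 27 ≡ 3 (mod 4), so (15/27) = −(27/15).
Reduce top mod 15: now compute (12/15).
Pull out 2^2: since 15 ≡ 7 (mod 8), (2/15) = +1, so (2/15)^2 = +1.
Reciprocity: 3 ≡ 3 and 15 ≡ 3 (mod 4), so (3/15) = −(15/3).
Reduce top mod 3: now compute (0/3).
Top reduces to 0: gcd > 1, so the symbol is 0.

0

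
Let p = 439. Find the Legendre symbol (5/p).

1

Euler's criterion: (5/439) ≡ 5^219 (mod 439).
5^2 ≡ 25 (mod 439)
5^4 ≡ 186 (mod 439)
5^8 ≡ 354 (mod 439)
5^16 ≡ 201 (mod 439)
5^32 ≡ 13 (mod 439)
5^64 ≡ 169 (mod 439)
5^128 ≡ 26 (mod 439)
5^219 = 5^(128+64+16+8+2+1) ≡ 1 (mod 439).
Result is 1, so (5/439) = 1.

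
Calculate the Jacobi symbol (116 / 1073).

Pull out 2^2: since 1073 ≡ 1 (mod 8), (2/1073) = +1, so (2/1073)^2 = +1.
Reciprocity: 29 ≡ 1 and 1073 ≡ 1 (mod 4), so (29/1073) = +(1073/29).
Reduce top mod 29: now compute (0/29).
Top reduces to 0: gcd > 1, so the symbol is 0.

0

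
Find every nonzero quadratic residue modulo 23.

1 2 3 4 6 8 9 12 13 16 18

Square k = 1,…,11 (k and 23−k give the same square):
1²=1, 2²=4, 3²=9, 4²=16, 5²≡2, 6²≡13, 7²≡3, 8²≡18, 9²≡12, 10²≡8, 11²≡6 (mod 23).
So the quadratic residues mod 23 are {1, 2, 3, 4, 6, 8, 9, 12, 13, 16, 18}.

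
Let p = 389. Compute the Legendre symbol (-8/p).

Euler's criterion: (-8/389) ≡ 381^194 (mod 389).
381^2 ≡ 64 (mod 389)
381^4 ≡ 206 (mod 389)
381^8 ≡ 35 (mod 389)
381^16 ≡ 58 (mod 389)
381^32 ≡ 252 (mod 389)
381^64 ≡ 97 (mod 389)
381^128 ≡ 73 (mod 389)
381^194 = 381^(128+64+2) ≡ 388 (mod 389).
Result is 388 ≡ −1, so (-8/389) = −1.

-1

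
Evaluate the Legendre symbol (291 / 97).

First reduce: 291 ≡ 0 (mod 97).
Top reduces to 0: gcd > 1, so the symbol is 0.

0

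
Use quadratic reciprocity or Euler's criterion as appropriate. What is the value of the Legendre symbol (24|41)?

Pull out 2^3: since 41 ≡ 1 (mod 8), (2/41) = +1, so (2/41)^3 = +1.
Reciprocity: 3 ≡ 3 and 41 ≡ 1 (mod 4), so (3/41) = +(41/3).
Reduce top mod 3: now compute (2/3).
Pull out 2: since 3 ≡ 3 (mod 8), (2/3) = -1.
Reached (1/3) = 1. Collecting the sign flips along the way, the symbol is -1.

-1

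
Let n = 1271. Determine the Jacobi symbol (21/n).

-1

Reciprocity: 21 ≡ 1 and 1271 ≡ 3 (mod 4), so (21/1271) = +(1271/21).
Reduce top mod 21: now compute (11/21).
Reciprocity: 11 ≡ 3 and 21 ≡ 1 (mod 4), so (11/21) = +(21/11).
Reduce top mod 11: now compute (10/11).
Pull out 2: since 11 ≡ 3 (mod 8), (2/11) = -1.
Reciprocity: 5 ≡ 1 and 11 ≡ 3 (mod 4), so (5/11) = +(11/5).
Reduce top mod 5: now compute (1/5).
Reached (1/5) = 1. Collecting the sign flips along the way, the symbol is -1.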